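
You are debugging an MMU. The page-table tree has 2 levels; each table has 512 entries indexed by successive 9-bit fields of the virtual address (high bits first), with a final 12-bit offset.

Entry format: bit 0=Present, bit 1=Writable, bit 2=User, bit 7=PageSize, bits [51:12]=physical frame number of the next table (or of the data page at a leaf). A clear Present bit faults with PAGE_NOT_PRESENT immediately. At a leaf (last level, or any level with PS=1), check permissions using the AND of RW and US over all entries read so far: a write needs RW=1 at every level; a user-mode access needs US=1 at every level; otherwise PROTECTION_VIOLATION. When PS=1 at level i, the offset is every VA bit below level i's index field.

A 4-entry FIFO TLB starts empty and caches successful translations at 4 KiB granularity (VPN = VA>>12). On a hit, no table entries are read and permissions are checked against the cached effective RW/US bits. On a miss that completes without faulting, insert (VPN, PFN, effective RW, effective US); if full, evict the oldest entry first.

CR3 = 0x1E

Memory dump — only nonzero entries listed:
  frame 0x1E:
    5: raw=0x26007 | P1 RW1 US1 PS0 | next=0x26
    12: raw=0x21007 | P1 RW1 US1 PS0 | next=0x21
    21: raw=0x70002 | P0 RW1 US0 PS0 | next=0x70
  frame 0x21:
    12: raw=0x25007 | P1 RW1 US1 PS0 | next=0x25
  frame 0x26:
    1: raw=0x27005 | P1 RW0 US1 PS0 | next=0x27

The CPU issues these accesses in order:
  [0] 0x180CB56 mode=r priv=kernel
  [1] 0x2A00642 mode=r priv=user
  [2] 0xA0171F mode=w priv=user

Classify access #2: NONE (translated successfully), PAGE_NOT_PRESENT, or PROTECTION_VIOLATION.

Per-access translation:
#0 VA=0x180CB56 (r,kernel):
  L0: frame=0x1E idx=12 entry=0x21007 [P=1 RW=1 US=1 PS=0]
  L1: frame=0x21 idx=12 entry=0x25007 [P=1 RW=1 US=1 PS=0]
  ⇒ phys 0x25B56  [2 reads]
#1 VA=0x2A00642 (r,user):
  L0: frame=0x1E idx=21 entry=0x70002 [P=0 RW=1 US=0 PS=0]
  ✗ PAGE_NOT_PRESENT  [1 reads]
#2 VA=0xA0171F (w,user):
  L0: frame=0x1E idx=5 entry=0x26007 [P=1 RW=1 US=1 PS=0]
  L1: frame=0x26 idx=1 entry=0x27005 [P=1 RW=0 US=1 PS=0]
  ✗ PROTECTION_VIOLATION  [2 reads]

Access #2 fault: PROTECTION_VIOLATION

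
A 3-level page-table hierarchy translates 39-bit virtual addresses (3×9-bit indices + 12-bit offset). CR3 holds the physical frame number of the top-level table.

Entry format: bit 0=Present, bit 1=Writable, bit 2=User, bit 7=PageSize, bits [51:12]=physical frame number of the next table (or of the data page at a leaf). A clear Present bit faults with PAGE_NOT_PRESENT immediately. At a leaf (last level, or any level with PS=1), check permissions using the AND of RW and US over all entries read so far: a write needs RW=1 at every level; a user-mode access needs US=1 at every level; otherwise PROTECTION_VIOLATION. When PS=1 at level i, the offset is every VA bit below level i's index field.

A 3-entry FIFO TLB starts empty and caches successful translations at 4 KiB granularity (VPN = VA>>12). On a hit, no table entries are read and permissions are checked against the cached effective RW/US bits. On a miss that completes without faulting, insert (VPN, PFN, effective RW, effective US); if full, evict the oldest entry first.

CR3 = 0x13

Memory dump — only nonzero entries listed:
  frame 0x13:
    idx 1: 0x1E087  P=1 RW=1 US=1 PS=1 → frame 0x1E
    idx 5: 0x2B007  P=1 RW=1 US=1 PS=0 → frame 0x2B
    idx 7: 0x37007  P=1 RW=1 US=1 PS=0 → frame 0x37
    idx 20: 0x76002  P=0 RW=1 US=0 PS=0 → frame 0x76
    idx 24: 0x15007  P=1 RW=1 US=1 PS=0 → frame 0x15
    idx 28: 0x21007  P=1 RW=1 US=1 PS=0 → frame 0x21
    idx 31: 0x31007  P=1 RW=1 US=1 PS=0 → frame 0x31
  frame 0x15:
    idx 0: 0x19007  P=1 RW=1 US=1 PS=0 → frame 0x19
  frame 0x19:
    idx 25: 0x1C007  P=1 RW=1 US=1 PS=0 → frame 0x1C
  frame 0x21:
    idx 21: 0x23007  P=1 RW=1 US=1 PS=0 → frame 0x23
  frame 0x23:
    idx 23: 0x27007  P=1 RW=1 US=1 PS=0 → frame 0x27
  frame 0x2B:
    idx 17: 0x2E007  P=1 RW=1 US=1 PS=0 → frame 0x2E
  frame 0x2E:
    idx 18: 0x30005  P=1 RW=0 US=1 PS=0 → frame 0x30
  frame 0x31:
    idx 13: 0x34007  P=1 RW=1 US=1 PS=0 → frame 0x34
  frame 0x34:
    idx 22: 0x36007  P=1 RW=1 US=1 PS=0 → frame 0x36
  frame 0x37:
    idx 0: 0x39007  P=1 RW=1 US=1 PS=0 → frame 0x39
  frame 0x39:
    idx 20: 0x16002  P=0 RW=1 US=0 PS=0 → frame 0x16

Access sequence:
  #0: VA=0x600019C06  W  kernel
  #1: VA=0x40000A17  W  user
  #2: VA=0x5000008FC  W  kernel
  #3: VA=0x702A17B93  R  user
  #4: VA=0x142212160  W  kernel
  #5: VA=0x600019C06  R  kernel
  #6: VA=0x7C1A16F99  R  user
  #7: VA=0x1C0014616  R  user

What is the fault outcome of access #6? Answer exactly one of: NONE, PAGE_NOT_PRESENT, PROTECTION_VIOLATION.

Walk each access:
#0 VA=0x600019C06 (w,kernel):
  lvl0: tbl 0x13, slot 24 ⇒ 0x15007 (P1/RW1/US1/PS0)
  lvl1: tbl 0x15, slot 0 ⇒ 0x19007 (P1/RW1/US1/PS0)
  lvl2: tbl 0x19, slot 25 ⇒ 0x1C007 (P1/RW1/US1/PS0)
  → PA=0x1CC06  (3 entries read)
#1 VA=0x40000A17 (w,user):
  lvl0: tbl 0x13, slot 1 ⇒ 0x1E087 (P1/RW1/US1/PS1)
  → PA=0x1EA17 (huge @L0)  (1 entries read)
#2 VA=0x5000008FC (w,kernel):
  lvl0: tbl 0x13, slot 20 ⇒ 0x76002 (P0/RW1/US0/PS0)
  ✗ PAGE_NOT_PRESENT  [1 reads]
#3 VA=0x702A17B93 (r,user):
  lvl0: tbl 0x13, slot 28 ⇒ 0x21007 (P1/RW1/US1/PS0)
  lvl1: tbl 0x21, slot 21 ⇒ 0x23007 (P1/RW1/US1/PS0)
  lvl2: tbl 0x23, slot 23 ⇒ 0x27007 (P1/RW1/US1/PS0)
  → PA=0x27B93  (3 entries read)
#4 VA=0x142212160 (w,kernel):
  lvl0: tbl 0x13, slot 5 ⇒ 0x2B007 (P1/RW1/US1/PS0)
  lvl1: tbl 0x2B, slot 17 ⇒ 0x2E007 (P1/RW1/US1/PS0)
  lvl2: tbl 0x2E, slot 18 ⇒ 0x30005 (P1/RW0/US1/PS0)
  ✗ PROTECTION_VIOLATION  [3 reads]
#5 VA=0x600019C06 (r,kernel):
  TLB hit vpn=0x600019 → PA=0x1CC06
#6 VA=0x7C1A16F99 (r,user):
  lvl0: tbl 0x13, slot 31 ⇒ 0x31007 (P1/RW1/US1/PS0)
  lvl1: tbl 0x31, slot 13 ⇒ 0x34007 (P1/RW1/US1/PS0)
  lvl2: tbl 0x34, slot 22 ⇒ 0x36007 (P1/RW1/US1/PS0)
  → PA=0x36F99  (3 entries read)
#7 VA=0x1C0014616 (r,user):
  lvl0: tbl 0x13, slot 7 ⇒ 0x37007 (P1/RW1/US1/PS0)
  lvl1: tbl 0x37, slot 0 ⇒ 0x39007 (P1/RW1/US1/PS0)
  lvl2: tbl 0x39, slot 20 ⇒ 0x16002 (P0/RW1/US0/PS0)
  ✗ PAGE_NOT_PRESENT  [3 reads]

Access #6 fault: NONE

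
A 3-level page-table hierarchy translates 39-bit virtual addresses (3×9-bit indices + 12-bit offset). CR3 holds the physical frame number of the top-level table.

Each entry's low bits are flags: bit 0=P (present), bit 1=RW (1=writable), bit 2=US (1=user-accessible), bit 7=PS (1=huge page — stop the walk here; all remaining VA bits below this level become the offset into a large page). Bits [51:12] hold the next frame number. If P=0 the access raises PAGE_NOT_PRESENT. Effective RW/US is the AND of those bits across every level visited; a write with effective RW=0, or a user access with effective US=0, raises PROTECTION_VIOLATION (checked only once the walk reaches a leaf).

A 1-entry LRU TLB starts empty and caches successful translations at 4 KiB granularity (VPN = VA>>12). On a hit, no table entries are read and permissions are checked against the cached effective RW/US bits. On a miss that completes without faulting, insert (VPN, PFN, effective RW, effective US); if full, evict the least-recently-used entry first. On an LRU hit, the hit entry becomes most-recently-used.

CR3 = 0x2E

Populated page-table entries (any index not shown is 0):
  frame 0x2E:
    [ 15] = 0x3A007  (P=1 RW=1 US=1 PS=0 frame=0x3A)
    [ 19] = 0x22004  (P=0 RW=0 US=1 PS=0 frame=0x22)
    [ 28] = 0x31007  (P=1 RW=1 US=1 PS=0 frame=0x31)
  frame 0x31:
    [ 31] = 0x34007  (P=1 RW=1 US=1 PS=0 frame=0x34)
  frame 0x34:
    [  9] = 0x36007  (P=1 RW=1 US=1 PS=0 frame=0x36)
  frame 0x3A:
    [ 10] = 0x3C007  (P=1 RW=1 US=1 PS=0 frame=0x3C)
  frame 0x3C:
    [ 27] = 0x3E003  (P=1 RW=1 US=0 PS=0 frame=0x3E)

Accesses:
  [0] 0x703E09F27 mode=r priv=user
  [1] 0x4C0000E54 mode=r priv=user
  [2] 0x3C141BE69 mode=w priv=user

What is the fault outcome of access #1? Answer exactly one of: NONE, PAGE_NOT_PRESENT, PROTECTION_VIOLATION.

Per-access translation:
#0 VA=0x703E09F27 (r,user):
  lvl0: tbl 0x2E, slot 28 ⇒ 0x31007 (P1/RW1/US1/PS0)
  lvl1: tbl 0x31, slot 31 ⇒ 0x34007 (P1/RW1/US1/PS0)
  lvl2: tbl 0x34, slot 9 ⇒ 0x36007 (P1/RW1/US1/PS0)
  → PA=0x36F27  (3 entries read)
#1 VA=0x4C0000E54 (r,user):
  lvl0: tbl 0x2E, slot 19 ⇒ 0x22004 (P0/RW0/US1/PS0)
  ✗ PAGE_NOT_PRESENT  [1 reads]
#2 VA=0x3C141BE69 (w,user):
  lvl0: tbl 0x2E, slot 15 ⇒ 0x3A007 (P1/RW1/US1/PS0)
  lvl1: tbl 0x3A, slot 10 ⇒ 0x3C007 (P1/RW1/US1/PS0)
  lvl2: tbl 0x3C, slot 27 ⇒ 0x3E003 (P1/RW1/US0/PS0)
  ✗ PROTECTION_VIOLATION  [3 reads]

Access #1 fault: PAGE_NOT_PRESENT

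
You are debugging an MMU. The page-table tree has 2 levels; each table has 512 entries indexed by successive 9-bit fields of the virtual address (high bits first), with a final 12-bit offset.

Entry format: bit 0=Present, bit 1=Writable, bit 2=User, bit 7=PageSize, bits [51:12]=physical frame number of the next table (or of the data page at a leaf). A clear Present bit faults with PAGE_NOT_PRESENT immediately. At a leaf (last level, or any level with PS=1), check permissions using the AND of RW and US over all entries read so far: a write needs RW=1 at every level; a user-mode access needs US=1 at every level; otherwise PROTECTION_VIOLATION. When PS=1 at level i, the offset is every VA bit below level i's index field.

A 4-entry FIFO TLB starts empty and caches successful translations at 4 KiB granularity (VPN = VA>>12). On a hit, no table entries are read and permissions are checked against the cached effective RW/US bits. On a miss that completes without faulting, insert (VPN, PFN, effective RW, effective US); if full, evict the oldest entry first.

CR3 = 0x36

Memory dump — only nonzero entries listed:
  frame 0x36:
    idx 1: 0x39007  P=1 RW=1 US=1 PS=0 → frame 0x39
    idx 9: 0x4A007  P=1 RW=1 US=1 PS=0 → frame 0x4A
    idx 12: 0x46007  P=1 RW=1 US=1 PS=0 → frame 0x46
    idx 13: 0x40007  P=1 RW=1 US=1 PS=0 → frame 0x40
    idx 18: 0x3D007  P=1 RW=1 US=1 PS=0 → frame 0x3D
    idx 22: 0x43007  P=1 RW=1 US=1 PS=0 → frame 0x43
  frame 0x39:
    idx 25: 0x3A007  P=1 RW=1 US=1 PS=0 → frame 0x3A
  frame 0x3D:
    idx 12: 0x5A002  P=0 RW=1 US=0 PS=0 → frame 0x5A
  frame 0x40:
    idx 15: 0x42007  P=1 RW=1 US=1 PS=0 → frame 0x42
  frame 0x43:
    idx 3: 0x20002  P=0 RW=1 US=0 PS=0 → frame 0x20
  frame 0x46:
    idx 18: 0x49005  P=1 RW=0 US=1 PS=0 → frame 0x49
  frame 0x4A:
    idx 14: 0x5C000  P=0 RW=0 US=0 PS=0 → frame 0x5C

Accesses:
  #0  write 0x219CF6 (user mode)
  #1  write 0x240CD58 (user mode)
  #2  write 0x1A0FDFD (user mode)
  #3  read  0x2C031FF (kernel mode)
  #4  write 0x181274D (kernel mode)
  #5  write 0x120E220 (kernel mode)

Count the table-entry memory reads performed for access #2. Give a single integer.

Per-access translation:
#0 VA=0x219CF6 (w,user):
  lvl0: tbl 0x36, slot 1 ⇒ 0x39007 (P1/RW1/US1/PS0)
  lvl1: tbl 0x39, slot 25 ⇒ 0x3A007 (P1/RW1/US1/PS0)
  ✓ 0x3ACF6  — 2 lookups
#1 VA=0x240CD58 (w,user):
  lvl0: tbl 0x36, slot 18 ⇒ 0x3D007 (P1/RW1/US1/PS0)
  lvl1: tbl 0x3D, slot 12 ⇒ 0x5A002 (P0/RW1/US0/PS0)
  ✗ PAGE_NOT_PRESENT  [2 reads]
#2 VA=0x1A0FDFD (w,user):
  lvl0: tbl 0x36, slot 13 ⇒ 0x40007 (P1/RW1/US1/PS0)
  lvl1: tbl 0x40, slot 15 ⇒ 0x42007 (P1/RW1/US1/PS0)
  ✓ 0x42DFD  — 2 lookups
#3 VA=0x2C031FF (r,kernel):
  lvl0: tbl 0x36, slot 22 ⇒ 0x43007 (P1/RW1/US1/PS0)
  lvl1: tbl 0x43, slot 3 ⇒ 0x20002 (P0/RW1/US0/PS0)
  ✗ PAGE_NOT_PRESENT  [2 reads]
#4 VA=0x181274D (w,kernel):
  lvl0: tbl 0x36, slot 12 ⇒ 0x46007 (P1/RW1/US1/PS0)
  lvl1: tbl 0x46, slot 18 ⇒ 0x49005 (P1/RW0/US1/PS0)
  ✗ PROTECTION_VIOLATION  [2 reads]
#5 VA=0x120E220 (w,kernel):
  lvl0: tbl 0x36, slot 9 ⇒ 0x4A007 (P1/RW1/US1/PS0)
  lvl1: tbl 0x4A, slot 14 ⇒ 0x5C000 (P0/RW0/US0/PS0)
  ✗ PAGE_NOT_PRESENT  [2 reads]

Entries read for #2: 2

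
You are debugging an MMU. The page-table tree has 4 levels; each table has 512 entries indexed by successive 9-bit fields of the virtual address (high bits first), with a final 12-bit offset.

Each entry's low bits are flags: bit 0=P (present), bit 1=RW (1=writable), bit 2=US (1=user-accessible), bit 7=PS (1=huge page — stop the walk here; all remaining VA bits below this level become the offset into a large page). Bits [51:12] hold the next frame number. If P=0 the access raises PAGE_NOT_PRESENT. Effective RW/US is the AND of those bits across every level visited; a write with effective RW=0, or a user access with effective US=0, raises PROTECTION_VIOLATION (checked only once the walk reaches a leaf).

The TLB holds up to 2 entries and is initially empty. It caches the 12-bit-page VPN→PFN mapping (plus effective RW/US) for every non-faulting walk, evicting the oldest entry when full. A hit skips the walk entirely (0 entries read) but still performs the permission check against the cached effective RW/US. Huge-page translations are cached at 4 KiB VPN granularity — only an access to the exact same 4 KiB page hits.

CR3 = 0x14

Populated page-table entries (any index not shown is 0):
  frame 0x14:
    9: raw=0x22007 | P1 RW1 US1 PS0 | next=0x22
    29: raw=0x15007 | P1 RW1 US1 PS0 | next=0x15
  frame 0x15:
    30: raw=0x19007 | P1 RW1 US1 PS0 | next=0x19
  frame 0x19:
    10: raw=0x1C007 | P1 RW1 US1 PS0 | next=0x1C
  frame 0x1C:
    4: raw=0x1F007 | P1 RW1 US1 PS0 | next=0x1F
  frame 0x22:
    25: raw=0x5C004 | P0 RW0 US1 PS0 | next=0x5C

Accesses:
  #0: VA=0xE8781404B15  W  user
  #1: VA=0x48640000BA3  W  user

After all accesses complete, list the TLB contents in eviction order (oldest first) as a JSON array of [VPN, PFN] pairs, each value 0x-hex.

Per-access translation:
#0 VA=0xE8781404B15 (w,user):
  L0 @0x14[29] → 0x15007  P=1,RW=1,US=1,PS=0
  L1 @0x15[30] → 0x19007  P=1,RW=1,US=1,PS=0
  L2 @0x19[10] → 0x1C007  P=1,RW=1,US=1,PS=0
  L3 @0x1C[4] → 0x1F007  P=1,RW=1,US=1,PS=0
  → PA=0x1FB15  (4 entries read)
#1 VA=0x48640000BA3 (w,user):
  L0 @0x14[9] → 0x22007  P=1,RW=1,US=1,PS=0
  L1 @0x22[25] → 0x5C004  P=0,RW=0,US=1,PS=0
  ✗ PAGE_NOT_PRESENT  [2 reads]

TLB: [["0xE8781404", "0x1F"]]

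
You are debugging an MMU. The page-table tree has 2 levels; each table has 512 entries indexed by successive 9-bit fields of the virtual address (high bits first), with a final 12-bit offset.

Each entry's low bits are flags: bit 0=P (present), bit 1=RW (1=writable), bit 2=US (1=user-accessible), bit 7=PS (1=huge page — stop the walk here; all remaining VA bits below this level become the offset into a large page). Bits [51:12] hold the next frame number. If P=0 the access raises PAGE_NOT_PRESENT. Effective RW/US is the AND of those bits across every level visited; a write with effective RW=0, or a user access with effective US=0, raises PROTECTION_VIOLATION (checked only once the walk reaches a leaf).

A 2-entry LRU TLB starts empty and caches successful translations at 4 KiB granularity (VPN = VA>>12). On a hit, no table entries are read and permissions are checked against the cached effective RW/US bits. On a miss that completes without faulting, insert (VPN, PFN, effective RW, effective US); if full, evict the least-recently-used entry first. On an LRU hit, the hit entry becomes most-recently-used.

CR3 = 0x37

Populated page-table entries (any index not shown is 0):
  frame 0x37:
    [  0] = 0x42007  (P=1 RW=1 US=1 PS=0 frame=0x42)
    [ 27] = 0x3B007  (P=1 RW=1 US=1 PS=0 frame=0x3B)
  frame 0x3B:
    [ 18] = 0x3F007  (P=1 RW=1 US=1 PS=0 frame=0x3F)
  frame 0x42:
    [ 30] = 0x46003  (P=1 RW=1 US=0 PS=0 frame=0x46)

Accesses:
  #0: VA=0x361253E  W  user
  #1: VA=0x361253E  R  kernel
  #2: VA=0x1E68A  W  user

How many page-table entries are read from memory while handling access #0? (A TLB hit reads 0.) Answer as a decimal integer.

Per-access translation:
#0 VA=0x361253E (w,user):
  L0: frame=0x37 idx=27 entry=0x3B007 [P=1 RW=1 US=1 PS=0]
  L1: frame=0x3B idx=18 entry=0x3F007 [P=1 RW=1 US=1 PS=0]
  ✓ 0x3F53E  — 2 lookups
#1 VA=0x361253E (r,kernel):
  TLB hit vpn=0x3612 → PA=0x3F53E
#2 VA=0x1E68A (w,user):
  L0: frame=0x37 idx=0 entry=0x42007 [P=1 RW=1 US=1 PS=0]
  L1: frame=0x42 idx=30 entry=0x46003 [P=1 RW=1 US=0 PS=0]
  → PROTECTION_VIOLATION  (2 entries read)

Entries read for #0: 2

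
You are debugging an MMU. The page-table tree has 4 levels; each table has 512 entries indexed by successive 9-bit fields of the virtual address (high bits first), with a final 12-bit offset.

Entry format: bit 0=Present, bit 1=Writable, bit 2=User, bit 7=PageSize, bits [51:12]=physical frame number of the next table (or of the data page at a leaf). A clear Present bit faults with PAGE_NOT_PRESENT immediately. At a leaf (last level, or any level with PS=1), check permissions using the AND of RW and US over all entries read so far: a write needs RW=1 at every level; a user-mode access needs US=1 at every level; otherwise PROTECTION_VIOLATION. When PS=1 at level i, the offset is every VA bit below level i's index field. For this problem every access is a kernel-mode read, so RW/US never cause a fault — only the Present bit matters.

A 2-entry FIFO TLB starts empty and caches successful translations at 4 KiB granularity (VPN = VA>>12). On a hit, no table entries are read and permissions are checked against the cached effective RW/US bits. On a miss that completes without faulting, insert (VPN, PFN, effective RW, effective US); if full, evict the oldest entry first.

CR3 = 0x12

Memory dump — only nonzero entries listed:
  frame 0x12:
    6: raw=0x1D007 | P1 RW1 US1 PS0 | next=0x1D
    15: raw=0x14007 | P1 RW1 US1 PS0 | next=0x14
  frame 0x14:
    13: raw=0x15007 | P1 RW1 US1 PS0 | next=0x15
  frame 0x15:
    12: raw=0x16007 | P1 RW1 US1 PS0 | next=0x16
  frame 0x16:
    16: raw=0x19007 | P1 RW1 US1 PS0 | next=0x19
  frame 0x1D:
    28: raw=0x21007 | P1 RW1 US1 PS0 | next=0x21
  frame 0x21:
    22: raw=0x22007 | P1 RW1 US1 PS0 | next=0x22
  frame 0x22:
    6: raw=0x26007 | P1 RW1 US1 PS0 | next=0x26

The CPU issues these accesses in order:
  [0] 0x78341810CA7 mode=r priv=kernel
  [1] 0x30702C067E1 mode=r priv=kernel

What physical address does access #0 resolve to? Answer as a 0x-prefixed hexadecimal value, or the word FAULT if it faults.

Per-access translation:
#0 VA=0x78341810CA7 (r,kernel):
  L0: frame=0x12 idx=15 entry=0x14007 [P=1 RW=1 US=1 PS=0]
  L1: frame=0x14 idx=13 entry=0x15007 [P=1 RW=1 US=1 PS=0]
  L2: frame=0x15 idx=12 entry=0x16007 [P=1 RW=1 US=1 PS=0]
  L3: frame=0x16 idx=16 entry=0x19007 [P=1 RW=1 US=1 PS=0]
  → PA=0x19CA7  (4 entries read)
#1 VA=0x30702C067E1 (r,kernel):
  L0: frame=0x12 idx=6 entry=0x1D007 [P=1 RW=1 US=1 PS=0]
  L1: frame=0x1D idx=28 entry=0x21007 [P=1 RW=1 US=1 PS=0]
  L2: frame=0x21 idx=22 entry=0x22007 [P=1 RW=1 US=1 PS=0]
  L3: frame=0x22 idx=6 entry=0x26007 [P=1 RW=1 US=1 PS=0]
  → PA=0x267E1  (4 entries read)

Access #0 PA: 0x19CA7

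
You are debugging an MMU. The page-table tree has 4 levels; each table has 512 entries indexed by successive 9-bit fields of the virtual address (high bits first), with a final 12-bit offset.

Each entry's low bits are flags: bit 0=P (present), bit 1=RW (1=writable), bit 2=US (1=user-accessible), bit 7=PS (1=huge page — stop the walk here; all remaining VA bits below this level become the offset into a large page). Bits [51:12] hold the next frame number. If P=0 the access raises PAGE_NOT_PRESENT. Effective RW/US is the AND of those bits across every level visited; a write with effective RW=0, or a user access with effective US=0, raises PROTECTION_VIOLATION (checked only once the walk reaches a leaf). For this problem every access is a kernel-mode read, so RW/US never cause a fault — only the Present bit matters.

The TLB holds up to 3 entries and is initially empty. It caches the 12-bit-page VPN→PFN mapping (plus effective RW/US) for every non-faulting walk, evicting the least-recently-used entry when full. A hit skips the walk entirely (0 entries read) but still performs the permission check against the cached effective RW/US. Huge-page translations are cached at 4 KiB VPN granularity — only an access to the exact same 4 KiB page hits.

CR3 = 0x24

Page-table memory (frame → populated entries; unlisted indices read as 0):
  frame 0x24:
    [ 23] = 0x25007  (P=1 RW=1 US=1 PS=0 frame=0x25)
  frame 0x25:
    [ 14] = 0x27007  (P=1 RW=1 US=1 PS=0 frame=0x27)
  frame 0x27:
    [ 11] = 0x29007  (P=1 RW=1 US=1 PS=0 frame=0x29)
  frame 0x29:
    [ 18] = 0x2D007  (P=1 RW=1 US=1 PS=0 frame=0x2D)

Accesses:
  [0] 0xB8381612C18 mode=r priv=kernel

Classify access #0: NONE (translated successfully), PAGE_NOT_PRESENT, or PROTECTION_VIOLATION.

Walk each access:
#0 VA=0xB8381612C18 (r,kernel):
  [0] read 0x24 idx=23: raw=0x25007 flags P=1 W=1 U=1 S=0
  [1] read 0x25 idx=14: raw=0x27007 flags P=1 W=1 U=1 S=0
  [2] read 0x27 idx=11: raw=0x29007 flags P=1 W=1 U=1 S=0
  [3] read 0x29 idx=18: raw=0x2D007 flags P=1 W=1 U=1 S=0
  ✓ 0x2DC18  — 4 lookups

Access #0 fault: NONE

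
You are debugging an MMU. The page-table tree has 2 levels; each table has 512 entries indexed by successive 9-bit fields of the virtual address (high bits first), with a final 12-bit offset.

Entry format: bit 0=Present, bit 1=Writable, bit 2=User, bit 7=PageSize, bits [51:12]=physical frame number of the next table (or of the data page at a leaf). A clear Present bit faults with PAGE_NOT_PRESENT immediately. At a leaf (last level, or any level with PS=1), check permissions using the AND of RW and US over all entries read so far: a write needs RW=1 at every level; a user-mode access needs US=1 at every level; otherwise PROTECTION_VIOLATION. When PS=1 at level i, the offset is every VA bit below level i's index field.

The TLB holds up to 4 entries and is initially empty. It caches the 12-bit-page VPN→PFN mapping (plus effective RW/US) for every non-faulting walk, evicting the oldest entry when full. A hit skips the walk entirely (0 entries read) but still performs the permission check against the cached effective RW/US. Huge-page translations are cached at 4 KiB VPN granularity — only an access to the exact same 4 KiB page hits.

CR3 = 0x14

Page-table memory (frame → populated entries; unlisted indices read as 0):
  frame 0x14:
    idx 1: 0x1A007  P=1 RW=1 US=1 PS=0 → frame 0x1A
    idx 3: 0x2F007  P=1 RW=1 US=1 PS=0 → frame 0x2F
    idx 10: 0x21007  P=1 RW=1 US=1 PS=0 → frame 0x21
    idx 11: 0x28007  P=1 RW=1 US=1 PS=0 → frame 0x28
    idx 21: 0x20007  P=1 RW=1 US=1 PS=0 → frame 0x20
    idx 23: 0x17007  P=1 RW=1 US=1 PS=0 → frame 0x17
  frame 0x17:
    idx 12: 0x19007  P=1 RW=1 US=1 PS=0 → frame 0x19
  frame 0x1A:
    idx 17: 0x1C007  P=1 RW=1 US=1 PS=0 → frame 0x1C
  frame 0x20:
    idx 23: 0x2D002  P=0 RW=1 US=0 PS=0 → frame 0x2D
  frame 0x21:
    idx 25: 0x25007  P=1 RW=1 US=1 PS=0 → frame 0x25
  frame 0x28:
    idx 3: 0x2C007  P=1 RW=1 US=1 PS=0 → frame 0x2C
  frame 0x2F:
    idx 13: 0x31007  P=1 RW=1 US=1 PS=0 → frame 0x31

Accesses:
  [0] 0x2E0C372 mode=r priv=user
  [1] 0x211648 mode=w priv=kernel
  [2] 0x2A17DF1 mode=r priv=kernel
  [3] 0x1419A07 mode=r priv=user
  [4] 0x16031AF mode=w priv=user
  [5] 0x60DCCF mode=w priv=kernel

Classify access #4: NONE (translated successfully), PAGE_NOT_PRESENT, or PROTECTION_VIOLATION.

Walk each access:
#0 VA=0x2E0C372 (r,user):
  [0] read 0x14 idx=23: raw=0x17007 flags P=1 W=1 U=1 S=0
  [1] read 0x17 idx=12: raw=0x19007 flags P=1 W=1 U=1 S=0
  ✓ 0x19372  — 2 lookups
#1 VA=0x211648 (w,kernel):
  [0] read 0x14 idx=1: raw=0x1A007 flags P=1 W=1 U=1 S=0
  [1] read 0x1A idx=17: raw=0x1C007 flags P=1 W=1 U=1 S=0
  ✓ 0x1C648  — 2 lookups
#2 VA=0x2A17DF1 (r,kernel):
  [0] read 0x14 idx=21: raw=0x20007 flags P=1 W=1 U=1 S=0
  [1] read 0x20 idx=23: raw=0x2D002 flags P=0 W=1 U=0 S=0
  → PAGE_NOT_PRESENT  (2 entries read)
#3 VA=0x1419A07 (r,user):
  [0] read 0x14 idx=10: raw=0x21007 flags P=1 W=1 U=1 S=0
  [1] read 0x21 idx=25: raw=0x25007 flags P=1 W=1 U=1 S=0
  ✓ 0x25A07  — 2 lookups
#4 VA=0x16031AF (w,user):
  [0] read 0x14 idx=11: raw=0x28007 flags P=1 W=1 U=1 S=0
  [1] read 0x28 idx=3: raw=0x2C007 flags P=1 W=1 U=1 S=0
  ✓ 0x2C1AF  — 2 lookups
#5 VA=0x60DCCF (w,kernel):
  [0] read 0x14 idx=3: raw=0x2F007 flags P=1 W=1 U=1 S=0
  [1] read 0x2F idx=13: raw=0x31007 flags P=1 W=1 U=1 S=0
  ✓ 0x31CCF  — 2 lookups

Access #4 fault: NONE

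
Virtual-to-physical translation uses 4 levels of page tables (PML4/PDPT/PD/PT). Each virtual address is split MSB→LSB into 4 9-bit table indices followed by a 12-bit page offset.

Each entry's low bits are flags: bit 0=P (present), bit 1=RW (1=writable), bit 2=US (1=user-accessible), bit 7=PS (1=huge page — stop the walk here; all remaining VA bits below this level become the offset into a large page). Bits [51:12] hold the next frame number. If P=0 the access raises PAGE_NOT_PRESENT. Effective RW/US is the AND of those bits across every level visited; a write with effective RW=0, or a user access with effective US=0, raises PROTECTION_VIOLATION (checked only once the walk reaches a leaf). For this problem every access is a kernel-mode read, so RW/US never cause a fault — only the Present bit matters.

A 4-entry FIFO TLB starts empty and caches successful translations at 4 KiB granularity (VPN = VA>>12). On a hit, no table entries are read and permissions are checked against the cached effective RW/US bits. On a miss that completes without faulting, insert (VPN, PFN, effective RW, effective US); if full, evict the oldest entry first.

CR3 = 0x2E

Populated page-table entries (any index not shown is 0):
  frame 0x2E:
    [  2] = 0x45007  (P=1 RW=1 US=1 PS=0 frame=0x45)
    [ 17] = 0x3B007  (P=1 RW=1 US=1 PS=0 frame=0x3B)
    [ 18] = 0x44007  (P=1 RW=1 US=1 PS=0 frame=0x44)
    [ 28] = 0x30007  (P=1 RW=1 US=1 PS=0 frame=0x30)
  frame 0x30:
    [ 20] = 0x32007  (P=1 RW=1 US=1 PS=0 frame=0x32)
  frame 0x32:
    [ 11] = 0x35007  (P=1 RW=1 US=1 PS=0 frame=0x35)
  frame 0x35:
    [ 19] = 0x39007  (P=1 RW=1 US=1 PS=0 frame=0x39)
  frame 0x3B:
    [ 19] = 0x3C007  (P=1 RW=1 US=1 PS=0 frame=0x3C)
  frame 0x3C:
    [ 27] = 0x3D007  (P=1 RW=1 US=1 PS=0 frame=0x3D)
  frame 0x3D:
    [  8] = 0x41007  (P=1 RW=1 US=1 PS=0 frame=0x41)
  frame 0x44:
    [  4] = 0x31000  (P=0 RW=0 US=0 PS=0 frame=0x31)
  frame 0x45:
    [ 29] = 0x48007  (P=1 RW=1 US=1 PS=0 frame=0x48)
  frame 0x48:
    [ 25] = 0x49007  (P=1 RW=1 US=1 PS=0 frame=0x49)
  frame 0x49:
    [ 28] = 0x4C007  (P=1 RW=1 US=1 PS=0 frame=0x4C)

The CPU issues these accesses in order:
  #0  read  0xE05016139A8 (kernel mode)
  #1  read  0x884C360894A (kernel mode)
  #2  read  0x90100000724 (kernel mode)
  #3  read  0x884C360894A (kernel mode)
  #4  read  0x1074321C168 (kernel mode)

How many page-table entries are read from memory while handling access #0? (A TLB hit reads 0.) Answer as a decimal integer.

Walk each access:
#0 VA=0xE05016139A8 (r,kernel):
  L0 @0x2E[28] → 0x30007  P=1,RW=1,US=1,PS=0
  L1 @0x30[20] → 0x32007  P=1,RW=1,US=1,PS=0
  L2 @0x32[11] → 0x35007  P=1,RW=1,US=1,PS=0
  L3 @0x35[19] → 0x39007  P=1,RW=1,US=1,PS=0
  → PA=0x399A8  (4 entries read)
#1 VA=0x884C360894A (r,kernel):
  L0 @0x2E[17] → 0x3B007  P=1,RW=1,US=1,PS=0
  L1 @0x3B[19] → 0x3C007  P=1,RW=1,US=1,PS=0
  L2 @0x3C[27] → 0x3D007  P=1,RW=1,US=1,PS=0
  L3 @0x3D[8] → 0x41007  P=1,RW=1,US=1,PS=0
  → PA=0x4194A  (4 entries read)
#2 VA=0x90100000724 (r,kernel):
  L0 @0x2E[18] → 0x44007  P=1,RW=1,US=1,PS=0
  L1 @0x44[4] → 0x31000  P=0,RW=0,US=0,PS=0
  ✗ PAGE_NOT_PRESENT  [2 reads]
#3 VA=0x884C360894A (r,kernel):
  TLB hit vpn=0x884C3608 → PA=0x4194A
#4 VA=0x1074321C168 (r,kernel):
  L0 @0x2E[2] → 0x45007  P=1,RW=1,US=1,PS=0
  L1 @0x45[29] → 0x48007  P=1,RW=1,US=1,PS=0
  L2 @0x48[25] → 0x49007  P=1,RW=1,US=1,PS=0
  L3 @0x49[28] → 0x4C007  P=1,RW=1,US=1,PS=0
  → PA=0x4C168  (4 entries read)

Entries read for #0: 4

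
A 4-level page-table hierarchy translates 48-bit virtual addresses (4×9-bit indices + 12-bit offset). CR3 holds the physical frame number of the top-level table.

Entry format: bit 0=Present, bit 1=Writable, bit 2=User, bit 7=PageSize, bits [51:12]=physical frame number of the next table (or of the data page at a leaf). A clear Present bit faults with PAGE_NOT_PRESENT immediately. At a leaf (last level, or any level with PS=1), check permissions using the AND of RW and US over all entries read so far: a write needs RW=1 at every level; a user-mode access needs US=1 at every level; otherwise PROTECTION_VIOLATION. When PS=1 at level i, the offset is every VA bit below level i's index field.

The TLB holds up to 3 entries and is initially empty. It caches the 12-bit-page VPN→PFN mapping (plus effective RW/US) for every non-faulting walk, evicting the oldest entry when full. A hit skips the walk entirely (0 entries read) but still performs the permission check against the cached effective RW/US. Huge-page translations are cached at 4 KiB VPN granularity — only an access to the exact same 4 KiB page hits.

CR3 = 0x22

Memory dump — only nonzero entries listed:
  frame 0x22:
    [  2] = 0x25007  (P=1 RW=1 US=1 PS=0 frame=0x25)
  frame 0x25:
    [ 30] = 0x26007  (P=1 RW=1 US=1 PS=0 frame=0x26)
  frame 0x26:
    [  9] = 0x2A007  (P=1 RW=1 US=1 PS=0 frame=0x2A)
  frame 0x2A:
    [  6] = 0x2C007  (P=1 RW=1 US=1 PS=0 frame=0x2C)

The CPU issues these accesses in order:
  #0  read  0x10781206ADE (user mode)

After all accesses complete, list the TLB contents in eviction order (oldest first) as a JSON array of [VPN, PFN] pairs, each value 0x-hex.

Trace:
#0 VA=0x10781206ADE (r,user):
  lvl0: tbl 0x22, slot 2 ⇒ 0x25007 (P1/RW1/US1/PS0)
  lvl1: tbl 0x25, slot 30 ⇒ 0x26007 (P1/RW1/US1/PS0)
  lvl2: tbl 0x26, slot 9 ⇒ 0x2A007 (P1/RW1/US1/PS0)
  lvl3: tbl 0x2A, slot 6 ⇒ 0x2C007 (P1/RW1/US1/PS0)
  → PA=0x2CADE  (4 entries read)

TLB: [["0x10781206", "0x2C"]]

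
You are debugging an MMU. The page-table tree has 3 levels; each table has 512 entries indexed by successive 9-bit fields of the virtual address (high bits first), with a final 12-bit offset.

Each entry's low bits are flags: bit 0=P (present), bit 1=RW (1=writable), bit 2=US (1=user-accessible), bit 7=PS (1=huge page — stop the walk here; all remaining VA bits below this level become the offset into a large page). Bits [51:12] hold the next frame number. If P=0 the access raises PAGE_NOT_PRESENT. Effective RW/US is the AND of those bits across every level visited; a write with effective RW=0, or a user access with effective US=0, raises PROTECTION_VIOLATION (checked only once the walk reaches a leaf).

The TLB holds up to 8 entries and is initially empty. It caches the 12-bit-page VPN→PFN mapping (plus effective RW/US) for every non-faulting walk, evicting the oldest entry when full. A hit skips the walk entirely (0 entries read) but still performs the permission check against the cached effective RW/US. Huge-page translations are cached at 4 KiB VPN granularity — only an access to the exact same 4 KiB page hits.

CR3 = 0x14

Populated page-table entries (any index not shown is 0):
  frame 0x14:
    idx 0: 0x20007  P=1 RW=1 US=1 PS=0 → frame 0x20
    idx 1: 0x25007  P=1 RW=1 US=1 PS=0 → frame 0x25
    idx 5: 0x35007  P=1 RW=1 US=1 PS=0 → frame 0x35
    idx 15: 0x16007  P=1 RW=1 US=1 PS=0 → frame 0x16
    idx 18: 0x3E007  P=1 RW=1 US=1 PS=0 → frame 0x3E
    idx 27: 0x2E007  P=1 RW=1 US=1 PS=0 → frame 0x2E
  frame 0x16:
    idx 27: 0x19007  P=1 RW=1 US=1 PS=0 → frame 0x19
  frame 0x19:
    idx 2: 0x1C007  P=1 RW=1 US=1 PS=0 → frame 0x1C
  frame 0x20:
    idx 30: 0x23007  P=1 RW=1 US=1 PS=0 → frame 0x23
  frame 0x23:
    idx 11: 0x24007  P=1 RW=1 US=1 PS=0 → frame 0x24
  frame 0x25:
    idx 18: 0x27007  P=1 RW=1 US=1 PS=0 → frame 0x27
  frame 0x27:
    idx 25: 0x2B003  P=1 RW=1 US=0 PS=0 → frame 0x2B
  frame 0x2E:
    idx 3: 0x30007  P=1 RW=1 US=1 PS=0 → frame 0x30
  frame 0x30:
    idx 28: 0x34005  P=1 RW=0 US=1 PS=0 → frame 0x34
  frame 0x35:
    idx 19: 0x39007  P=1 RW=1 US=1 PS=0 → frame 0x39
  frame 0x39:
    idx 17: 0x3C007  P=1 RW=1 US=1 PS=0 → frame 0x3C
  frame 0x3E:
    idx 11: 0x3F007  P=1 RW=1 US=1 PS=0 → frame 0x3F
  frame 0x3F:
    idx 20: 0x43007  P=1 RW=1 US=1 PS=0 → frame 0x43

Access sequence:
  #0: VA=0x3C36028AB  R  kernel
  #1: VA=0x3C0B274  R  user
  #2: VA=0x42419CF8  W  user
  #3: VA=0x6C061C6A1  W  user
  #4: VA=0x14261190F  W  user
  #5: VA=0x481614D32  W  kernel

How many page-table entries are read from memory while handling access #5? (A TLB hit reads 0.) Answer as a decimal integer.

Trace:
#0 VA=0x3C36028AB (r,kernel):
  L0 @0x14[15] → 0x16007  P=1,RW=1,US=1,PS=0
  L1 @0x16[27] → 0x19007  P=1,RW=1,US=1,PS=0
  L2 @0x19[2] → 0x1C007  P=1,RW=1,US=1,PS=0
  ⇒ phys 0x1C8AB  [3 reads]
#1 VA=0x3C0B274 (r,user):
  L0 @0x14[0] → 0x20007  P=1,RW=1,US=1,PS=0
  L1 @0x20[30] → 0x23007  P=1,RW=1,US=1,PS=0
  L2 @0x23[11] → 0x24007  P=1,RW=1,US=1,PS=0
  ⇒ phys 0x24274  [3 reads]
#2 VA=0x42419CF8 (w,user):
  L0 @0x14[1] → 0x25007  P=1,RW=1,US=1,PS=0
  L1 @0x25[18] → 0x27007  P=1,RW=1,US=1,PS=0
  L2 @0x27[25] → 0x2B003  P=1,RW=1,US=0,PS=0
  ⇒ fault: PROTECTION_VIOLATION  — 3 lookups
#3 VA=0x6C061C6A1 (w,user):
  L0 @0x14[27] → 0x2E007  P=1,RW=1,US=1,PS=0
  L1 @0x2E[3] → 0x30007  P=1,RW=1,US=1,PS=0
  L2 @0x30[28] → 0x34005  P=1,RW=0,US=1,PS=0
  ⇒ fault: PROTECTION_VIOLATION  — 3 lookups
#4 VA=0x14261190F (w,user):
  L0 @0x14[5] → 0x35007  P=1,RW=1,US=1,PS=0
  L1 @0x35[19] → 0x39007  P=1,RW=1,US=1,PS=0
  L2 @0x39[17] → 0x3C007  P=1,RW=1,US=1,PS=0
  ⇒ phys 0x3C90F  [3 reads]
#5 VA=0x481614D32 (w,kernel):
  L0 @0x14[18] → 0x3E007  P=1,RW=1,US=1,PS=0
  L1 @0x3E[11] → 0x3F007  P=1,RW=1,US=1,PS=0
  L2 @0x3F[20] → 0x43007  P=1,RW=1,US=1,PS=0
  ⇒ phys 0x43D32  [3 reads]

Entries read for #5: 3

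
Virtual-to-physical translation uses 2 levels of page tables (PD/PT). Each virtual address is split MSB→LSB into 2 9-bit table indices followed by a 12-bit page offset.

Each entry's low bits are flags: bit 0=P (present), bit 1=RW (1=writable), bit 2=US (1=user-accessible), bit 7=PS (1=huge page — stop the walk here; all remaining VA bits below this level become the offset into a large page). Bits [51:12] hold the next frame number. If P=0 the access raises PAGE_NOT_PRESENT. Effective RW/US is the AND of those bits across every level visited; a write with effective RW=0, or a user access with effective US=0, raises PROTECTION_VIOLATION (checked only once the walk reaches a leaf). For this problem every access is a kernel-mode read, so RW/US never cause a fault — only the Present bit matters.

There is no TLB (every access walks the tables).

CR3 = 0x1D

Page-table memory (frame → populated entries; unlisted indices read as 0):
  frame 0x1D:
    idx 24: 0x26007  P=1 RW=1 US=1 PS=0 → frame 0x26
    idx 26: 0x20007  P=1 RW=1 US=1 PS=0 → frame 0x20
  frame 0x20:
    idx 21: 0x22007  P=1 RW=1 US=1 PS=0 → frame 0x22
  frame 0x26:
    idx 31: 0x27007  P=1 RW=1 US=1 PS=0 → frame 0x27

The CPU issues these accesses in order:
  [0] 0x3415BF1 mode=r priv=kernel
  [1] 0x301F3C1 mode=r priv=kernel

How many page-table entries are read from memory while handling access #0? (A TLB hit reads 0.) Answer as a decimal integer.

Trace:
#0 VA=0x3415BF1 (r,kernel):
  L0: frame=0x1D idx=26 entry=0x20007 [P=1 RW=1 US=1 PS=0]
  L1: frame=0x20 idx=21 entry=0x22007 [P=1 RW=1 US=1 PS=0]
  → PA=0x22BF1  (2 entries read)
#1 VA=0x301F3C1 (r,kernel):
  L0: frame=0x1D idx=24 entry=0x26007 [P=1 RW=1 US=1 PS=0]
  L1: frame=0x26 idx=31 entry=0x27007 [P=1 RW=1 US=1 PS=0]
  → PA=0x273C1  (2 entries read)

Entries read for #0: 2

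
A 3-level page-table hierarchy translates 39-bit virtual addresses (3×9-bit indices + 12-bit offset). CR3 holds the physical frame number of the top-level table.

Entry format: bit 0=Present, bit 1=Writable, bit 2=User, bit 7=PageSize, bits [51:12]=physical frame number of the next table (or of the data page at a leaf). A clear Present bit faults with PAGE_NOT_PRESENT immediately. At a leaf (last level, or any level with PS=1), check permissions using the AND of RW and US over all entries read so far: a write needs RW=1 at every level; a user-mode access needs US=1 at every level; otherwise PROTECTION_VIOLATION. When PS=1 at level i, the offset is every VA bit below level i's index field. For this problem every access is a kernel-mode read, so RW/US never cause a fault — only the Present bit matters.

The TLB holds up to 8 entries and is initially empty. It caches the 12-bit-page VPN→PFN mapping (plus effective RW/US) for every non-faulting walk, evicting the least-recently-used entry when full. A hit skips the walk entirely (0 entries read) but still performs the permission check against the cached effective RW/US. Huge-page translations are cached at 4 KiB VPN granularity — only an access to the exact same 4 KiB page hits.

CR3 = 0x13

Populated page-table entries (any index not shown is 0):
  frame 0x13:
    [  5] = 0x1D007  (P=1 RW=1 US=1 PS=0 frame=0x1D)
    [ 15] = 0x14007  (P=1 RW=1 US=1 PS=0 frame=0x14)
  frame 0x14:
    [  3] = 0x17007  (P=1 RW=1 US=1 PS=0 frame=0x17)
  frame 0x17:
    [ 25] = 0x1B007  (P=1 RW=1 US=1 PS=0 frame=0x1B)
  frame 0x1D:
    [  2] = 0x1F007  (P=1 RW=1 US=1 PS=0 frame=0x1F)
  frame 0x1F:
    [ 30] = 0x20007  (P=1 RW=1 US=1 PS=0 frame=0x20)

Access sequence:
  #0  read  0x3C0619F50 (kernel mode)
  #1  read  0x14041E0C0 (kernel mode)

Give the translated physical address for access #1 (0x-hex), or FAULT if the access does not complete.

Trace:
#0 VA=0x3C0619F50 (r,kernel):
  L0 @0x13[15] → 0x14007  P=1,RW=1,US=1,PS=0
  L1 @0x14[3] → 0x17007  P=1,RW=1,US=1,PS=0
  L2 @0x17[25] → 0x1B007  P=1,RW=1,US=1,PS=0
  ⇒ phys 0x1BF50  [3 reads]
#1 VA=0x14041E0C0 (r,kernel):
  L0 @0x13[5] → 0x1D007  P=1,RW=1,US=1,PS=0
  L1 @0x1D[2] → 0x1F007  P=1,RW=1,US=1,PS=0
  L2 @0x1F[30] → 0x20007  P=1,RW=1,US=1,PS=0
  ⇒ phys 0x200C0  [3 reads]

Access #1 PA: 0x200C0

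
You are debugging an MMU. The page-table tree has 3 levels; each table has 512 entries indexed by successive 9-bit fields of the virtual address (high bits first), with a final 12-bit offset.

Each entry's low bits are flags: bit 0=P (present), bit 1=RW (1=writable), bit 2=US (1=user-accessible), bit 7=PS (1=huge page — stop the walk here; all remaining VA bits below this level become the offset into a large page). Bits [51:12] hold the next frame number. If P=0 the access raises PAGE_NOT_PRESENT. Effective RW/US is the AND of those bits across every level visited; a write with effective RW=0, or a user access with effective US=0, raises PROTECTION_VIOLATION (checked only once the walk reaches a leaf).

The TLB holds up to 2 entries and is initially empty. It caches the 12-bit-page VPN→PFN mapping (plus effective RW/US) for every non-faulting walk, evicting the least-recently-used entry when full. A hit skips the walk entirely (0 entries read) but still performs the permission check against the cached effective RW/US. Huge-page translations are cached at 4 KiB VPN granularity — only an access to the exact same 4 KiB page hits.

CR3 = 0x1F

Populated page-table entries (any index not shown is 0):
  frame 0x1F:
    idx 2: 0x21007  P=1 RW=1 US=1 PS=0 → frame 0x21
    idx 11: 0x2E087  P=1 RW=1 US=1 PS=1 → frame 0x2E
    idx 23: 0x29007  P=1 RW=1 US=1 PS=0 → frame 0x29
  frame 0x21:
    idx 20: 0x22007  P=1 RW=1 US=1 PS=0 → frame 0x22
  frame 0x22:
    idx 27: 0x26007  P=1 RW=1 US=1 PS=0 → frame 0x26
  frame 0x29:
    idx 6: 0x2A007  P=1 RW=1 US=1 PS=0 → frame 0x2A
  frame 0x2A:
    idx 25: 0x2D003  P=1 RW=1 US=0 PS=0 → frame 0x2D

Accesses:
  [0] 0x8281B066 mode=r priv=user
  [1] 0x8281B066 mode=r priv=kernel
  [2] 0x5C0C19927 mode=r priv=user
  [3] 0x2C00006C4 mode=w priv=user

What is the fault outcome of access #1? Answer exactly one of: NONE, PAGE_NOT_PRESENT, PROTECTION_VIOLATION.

Trace:
#0 VA=0x8281B066 (r,user):
  L0 @0x1F[2] → 0x21007  P=1,RW=1,US=1,PS=0
  L1 @0x21[20] → 0x22007  P=1,RW=1,US=1,PS=0
  L2 @0x22[27] → 0x26007  P=1,RW=1,US=1,PS=0
  ✓ 0x26066  — 3 lookups
#1 VA=0x8281B066 (r,kernel):
  TLB hit vpn=0x8281B → PA=0x26066
#2 VA=0x5C0C19927 (r,user):
  L0 @0x1F[23] → 0x29007  P=1,RW=1,US=1,PS=0
  L1 @0x29[6] → 0x2A007  P=1,RW=1,US=1,PS=0
  L2 @0x2A[25] → 0x2D003  P=1,RW=1,US=0,PS=0
  ⇒ fault: PROTECTION_VIOLATION  — 3 lookups
#3 VA=0x2C00006C4 (w,user):
  L0 @0x1F[11] → 0x2E087  P=1,RW=1,US=1,PS=1
  ✓ 0x2E6C4 (huge @L0)  — 1 lookups

Access #1 fault: NONE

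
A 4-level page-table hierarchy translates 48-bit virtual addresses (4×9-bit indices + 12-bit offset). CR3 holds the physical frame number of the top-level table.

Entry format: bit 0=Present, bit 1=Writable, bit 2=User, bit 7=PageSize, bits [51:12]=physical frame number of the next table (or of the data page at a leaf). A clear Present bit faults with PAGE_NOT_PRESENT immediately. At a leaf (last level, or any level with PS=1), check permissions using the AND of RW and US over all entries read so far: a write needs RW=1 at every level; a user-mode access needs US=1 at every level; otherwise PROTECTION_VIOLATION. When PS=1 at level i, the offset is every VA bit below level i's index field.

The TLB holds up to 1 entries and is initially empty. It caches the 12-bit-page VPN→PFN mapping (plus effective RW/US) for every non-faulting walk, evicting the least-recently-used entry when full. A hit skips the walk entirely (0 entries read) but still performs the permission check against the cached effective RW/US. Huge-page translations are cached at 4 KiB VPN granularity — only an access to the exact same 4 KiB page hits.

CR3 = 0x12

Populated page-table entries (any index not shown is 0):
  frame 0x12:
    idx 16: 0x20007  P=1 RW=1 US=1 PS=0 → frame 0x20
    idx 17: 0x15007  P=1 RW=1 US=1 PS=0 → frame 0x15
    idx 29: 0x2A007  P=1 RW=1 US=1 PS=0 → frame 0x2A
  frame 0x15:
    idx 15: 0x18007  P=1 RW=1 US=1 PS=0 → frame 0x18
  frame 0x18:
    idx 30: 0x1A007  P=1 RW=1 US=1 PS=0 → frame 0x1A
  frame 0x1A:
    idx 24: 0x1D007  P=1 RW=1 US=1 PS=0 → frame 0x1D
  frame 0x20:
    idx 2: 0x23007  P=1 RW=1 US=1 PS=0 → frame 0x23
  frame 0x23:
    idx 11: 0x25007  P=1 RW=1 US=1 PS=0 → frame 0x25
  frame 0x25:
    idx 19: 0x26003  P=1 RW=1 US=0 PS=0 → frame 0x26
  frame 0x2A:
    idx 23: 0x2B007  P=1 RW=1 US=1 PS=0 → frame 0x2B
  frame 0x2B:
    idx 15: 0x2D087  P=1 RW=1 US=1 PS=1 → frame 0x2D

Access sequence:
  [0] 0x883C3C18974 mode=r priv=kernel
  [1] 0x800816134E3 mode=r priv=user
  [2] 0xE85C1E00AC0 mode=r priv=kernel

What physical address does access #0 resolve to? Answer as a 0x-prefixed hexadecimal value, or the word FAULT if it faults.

Trace:
#0 VA=0x883C3C18974 (r,kernel):
  [0] read 0x12 idx=17: raw=0x15007 flags P=1 W=1 U=1 S=0
  [1] read 0x15 idx=15: raw=0x18007 flags P=1 W=1 U=1 S=0
  [2] read 0x18 idx=30: raw=0x1A007 flags P=1 W=1 U=1 S=0
  [3] read 0x1A idx=24: raw=0x1D007 flags P=1 W=1 U=1 S=0
  ✓ 0x1D974  — 4 lookups
#1 VA=0x800816134E3 (r,user):
  [0] read 0x12 idx=16: raw=0x20007 flags P=1 W=1 U=1 S=0
  [1] read 0x20 idx=2: raw=0x23007 flags P=1 W=1 U=1 S=0
  [2] read 0x23 idx=11: raw=0x25007 flags P=1 W=1 U=1 S=0
  [3] read 0x25 idx=19: raw=0x26003 flags P=1 W=1 U=0 S=0
  ✗ PROTECTION_VIOLATION  [4 reads]
#2 VA=0xE85C1E00AC0 (r,kernel):
  [0] read 0x12 idx=29: raw=0x2A007 flags P=1 W=1 U=1 S=0
  [1] read 0x2A idx=23: raw=0x2B007 flags P=1 W=1 U=1 S=0
  [2] read 0x2B idx=15: raw=0x2D087 flags P=1 W=1 U=1 S=1
  ✓ 0x2DAC0 (huge @L2)  — 3 lookups

Access #0 PA: 0x1D974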